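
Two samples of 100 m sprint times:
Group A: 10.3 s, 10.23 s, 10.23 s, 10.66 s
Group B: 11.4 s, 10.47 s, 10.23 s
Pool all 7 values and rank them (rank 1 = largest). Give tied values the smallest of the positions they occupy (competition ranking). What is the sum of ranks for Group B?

Sorted (descending): 11.4, 10.66, 10.47, 10.3, 10.23, 10.23, 10.23
The 3 values of 10.23 occupy positions 5–7 → each gets rank 5.
Group B values → pooled ranks: 11.4→1, 10.47→3, 10.23→5
Rank sum = 1 + 3 + 5 = 9

9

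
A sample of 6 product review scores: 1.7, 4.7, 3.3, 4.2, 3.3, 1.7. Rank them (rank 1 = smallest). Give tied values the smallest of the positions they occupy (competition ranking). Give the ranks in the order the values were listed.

1, 6, 3, 5, 3, 1

Sorted (ascending): 1.7, 1.7, 3.3, 3.3, 4.2, 4.7
The 2 values of 1.7 occupy positions 1–2 → each gets rank 1.
The 2 values of 3.3 occupy positions 3–4 → each gets rank 3.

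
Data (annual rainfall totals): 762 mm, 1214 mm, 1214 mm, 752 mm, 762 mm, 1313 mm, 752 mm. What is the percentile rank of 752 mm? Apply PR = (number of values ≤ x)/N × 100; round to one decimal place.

28.6

N = 7.
Strictly below 752: 0. Equal to 752: 2.
PR = 2/7 × 100 = 28.6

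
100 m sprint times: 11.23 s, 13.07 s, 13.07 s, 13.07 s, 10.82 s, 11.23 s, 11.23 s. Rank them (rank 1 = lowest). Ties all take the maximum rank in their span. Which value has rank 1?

Sorted (ascending): 10.82, 11.23, 11.23, 11.23, 13.07, 13.07, 13.07
The 3 values of 11.23 occupy positions 2–4 → each gets rank 4.
The 3 values of 13.07 occupy positions 5–7 → each gets rank 7.
Rank 1 → value 10.82.

10.82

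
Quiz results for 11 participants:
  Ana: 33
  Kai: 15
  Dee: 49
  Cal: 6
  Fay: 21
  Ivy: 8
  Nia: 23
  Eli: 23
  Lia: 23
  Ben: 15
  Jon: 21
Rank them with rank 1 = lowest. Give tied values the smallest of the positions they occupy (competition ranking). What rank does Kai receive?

3

Sorted (ascending): 6, 8, 15, 15, 21, 21, 23, 23, 23, 33, 49
The 2 values of 15 occupy positions 3–4 → each gets rank 3.
The 2 values of 21 occupy positions 5–6 → each gets rank 5.
The 3 values of 23 occupy positions 7–9 → each gets rank 7.
Kai has value 15 → rank 3.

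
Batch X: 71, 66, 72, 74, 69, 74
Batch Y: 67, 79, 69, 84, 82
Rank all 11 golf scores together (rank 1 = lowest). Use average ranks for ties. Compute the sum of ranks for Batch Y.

35.5

Sorted (ascending): 66, 67, 69, 69, 71, 72, 74, 74, 79, 82, 84
The 2 values of 69 occupy positions 3–4 → average rank (3+4)/2 = 3.5.
The 2 values of 74 occupy positions 7–8 → average rank (7+8)/2 = 7.5.
Batch Y values → pooled ranks: 67→2, 79→9, 69→3.5, 84→11, 82→10
Rank sum = 2 + 9 + 3.5 + 11 + 10 = 35.5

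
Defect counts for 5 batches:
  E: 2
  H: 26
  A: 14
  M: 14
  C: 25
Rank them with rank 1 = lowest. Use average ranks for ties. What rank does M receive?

Sorted (ascending): 2, 14, 14, 25, 26
The 2 values of 14 occupy positions 2–3 → average rank (2+3)/2 = 2.5.
M has value 14 → rank 2.5.

2.5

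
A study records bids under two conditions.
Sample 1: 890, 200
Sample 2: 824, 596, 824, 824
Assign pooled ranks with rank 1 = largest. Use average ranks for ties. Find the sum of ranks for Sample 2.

Sorted (descending): 890, 824, 824, 824, 596, 200
The 3 values of 824 occupy positions 2–4 → average rank 3.
Sample 2 values → pooled ranks: 824→3, 596→5, 824→3, 824→3
Rank sum = 3 + 5 + 3 + 3 = 14

14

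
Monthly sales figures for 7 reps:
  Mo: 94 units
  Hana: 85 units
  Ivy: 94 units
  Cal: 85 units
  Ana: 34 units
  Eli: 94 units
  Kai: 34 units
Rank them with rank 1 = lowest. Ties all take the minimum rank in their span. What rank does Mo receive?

5

Sorted (ascending): 34, 34, 85, 85, 94, 94, 94
The 2 values of 34 occupy positions 1–2 → each gets rank 1.
The 2 values of 85 occupy positions 3–4 → each gets rank 3.
The 3 values of 94 occupy positions 5–7 → each gets rank 5.
Mo has value 94 units → rank 5.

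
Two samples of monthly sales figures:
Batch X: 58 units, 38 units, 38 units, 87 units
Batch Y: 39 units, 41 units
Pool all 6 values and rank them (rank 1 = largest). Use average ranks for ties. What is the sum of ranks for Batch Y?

7

Sorted (descending): 87, 58, 41, 39, 38, 38
The 2 values of 38 occupy positions 5–6 → average rank (5+6)/2 = 5.5.
Batch Y values → pooled ranks: 39→4, 41→3
Rank sum = 4 + 3 = 7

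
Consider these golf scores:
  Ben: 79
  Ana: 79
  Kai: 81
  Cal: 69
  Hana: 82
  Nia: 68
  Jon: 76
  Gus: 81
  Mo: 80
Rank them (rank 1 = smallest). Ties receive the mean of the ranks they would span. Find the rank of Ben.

4.5

Sorted (ascending): 68, 69, 76, 79, 79, 80, 81, 81, 82
The 2 values of 79 occupy positions 4–5 → average rank (4+5)/2 = 4.5.
The 2 values of 81 occupy positions 7–8 → average rank (7+8)/2 = 7.5.
Ben has value 79 → rank 4.5.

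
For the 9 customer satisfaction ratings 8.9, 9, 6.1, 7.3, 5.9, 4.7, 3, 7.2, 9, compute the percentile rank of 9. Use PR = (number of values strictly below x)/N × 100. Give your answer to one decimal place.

N = 9.
Strictly below 9: 7. Equal to 9: 2.
PR = 7/9 × 100 = 77.8

77.8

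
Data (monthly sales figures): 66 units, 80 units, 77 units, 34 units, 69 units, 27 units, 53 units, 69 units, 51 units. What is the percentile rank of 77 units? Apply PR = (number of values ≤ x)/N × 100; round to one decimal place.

88.9

N = 9.
Strictly below 77: 7. Equal to 77: 1.
PR = 8/9 × 100 = 88.9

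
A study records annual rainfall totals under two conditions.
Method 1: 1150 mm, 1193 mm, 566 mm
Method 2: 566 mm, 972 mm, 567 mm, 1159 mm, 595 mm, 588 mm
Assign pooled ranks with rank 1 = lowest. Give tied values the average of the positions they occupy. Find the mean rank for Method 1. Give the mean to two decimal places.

Sorted (ascending): 566, 566, 567, 588, 595, 972, 1150, 1159, 1193
The 2 values of 566 occupy positions 1–2 → average rank (1+2)/2 = 1.5.
Method 1 values → pooled ranks: 1150→7, 1193→9, 566→1.5
Mean rank = (7 + 9 + 1.5) / 3 = 5.83

5.83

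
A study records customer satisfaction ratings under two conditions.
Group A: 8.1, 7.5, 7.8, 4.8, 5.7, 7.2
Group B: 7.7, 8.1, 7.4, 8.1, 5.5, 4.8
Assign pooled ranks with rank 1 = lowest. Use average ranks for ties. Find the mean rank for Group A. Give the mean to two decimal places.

6.25

Sorted (ascending): 4.8, 4.8, 5.5, 5.7, 7.2, 7.4, 7.5, 7.7, 7.8, 8.1, 8.1, 8.1
The 2 values of 4.8 occupy positions 1–2 → average rank (1+2)/2 = 1.5.
The 3 values of 8.1 occupy positions 10–12 → average rank 11.
Group A values → pooled ranks: 8.1→11, 7.5→7, 7.8→9, 4.8→1.5, 5.7→4, 7.2→5
Mean rank = (11 + 7 + 9 + 1.5 + 4 + 5) / 6 = 6.25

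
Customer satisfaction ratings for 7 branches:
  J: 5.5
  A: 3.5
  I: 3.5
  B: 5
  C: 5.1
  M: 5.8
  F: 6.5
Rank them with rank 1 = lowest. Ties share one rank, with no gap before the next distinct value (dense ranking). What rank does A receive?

1

Sorted (ascending): 3.5, 3.5, 5, 5.1, 5.5, 5.8, 6.5
The 2 values of 3.5 share dense rank 1.
Remaining distinct values take the next consecutive integers.
A has value 3.5 → rank 1.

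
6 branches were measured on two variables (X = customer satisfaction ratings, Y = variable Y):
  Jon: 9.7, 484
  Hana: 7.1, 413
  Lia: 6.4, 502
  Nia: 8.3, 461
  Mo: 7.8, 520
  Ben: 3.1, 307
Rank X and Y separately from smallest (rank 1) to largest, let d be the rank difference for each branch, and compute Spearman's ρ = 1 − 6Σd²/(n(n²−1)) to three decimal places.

0.371

Ranks of variable 1: 6, 3, 2, 5, 4, 1
Ranks of variable 2: 4, 2, 5, 3, 6, 1
d = r₁ − r₂: 2, 1, -3, 2, -2, 0
d²: 4, 1, 9, 4, 4, 0; Σd² = 22
ρ = 1 − 6·22/(6·35) = 1 − 132/210 = 0.371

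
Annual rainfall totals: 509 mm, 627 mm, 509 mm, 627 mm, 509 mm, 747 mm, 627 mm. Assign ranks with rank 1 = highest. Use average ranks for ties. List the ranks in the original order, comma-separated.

Sorted (descending): 747, 627, 627, 627, 509, 509, 509
The 3 values of 627 occupy positions 2–4 → average rank 3.
The 3 values of 509 occupy positions 5–7 → average rank 6.

6, 3, 6, 3, 6, 1, 3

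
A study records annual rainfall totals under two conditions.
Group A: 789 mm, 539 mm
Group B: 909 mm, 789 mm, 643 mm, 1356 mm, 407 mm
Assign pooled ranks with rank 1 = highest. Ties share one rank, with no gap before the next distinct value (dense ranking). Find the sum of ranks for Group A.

8

Sorted (descending): 1356, 909, 789, 789, 643, 539, 407
The 2 values of 789 share dense rank 3.
Remaining distinct values take the next consecutive integers.
Group A values → pooled ranks: 789→3, 539→5
Rank sum = 3 + 5 = 8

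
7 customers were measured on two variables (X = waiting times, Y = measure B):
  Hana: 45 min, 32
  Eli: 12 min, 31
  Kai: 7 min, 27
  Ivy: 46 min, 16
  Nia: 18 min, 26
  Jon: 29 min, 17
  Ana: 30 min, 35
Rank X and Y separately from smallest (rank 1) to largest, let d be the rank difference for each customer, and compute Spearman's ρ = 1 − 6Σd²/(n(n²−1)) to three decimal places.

Ranks of variable 1: 6, 2, 1, 7, 3, 4, 5
Ranks of variable 2: 6, 5, 4, 1, 3, 2, 7
d = r₁ − r₂: 0, -3, -3, 6, 0, 2, -2
d²: 0, 9, 9, 36, 0, 4, 4; Σd² = 62
ρ = 1 − 6·62/(7·48) = 1 − 372/336 = -0.107

-0.107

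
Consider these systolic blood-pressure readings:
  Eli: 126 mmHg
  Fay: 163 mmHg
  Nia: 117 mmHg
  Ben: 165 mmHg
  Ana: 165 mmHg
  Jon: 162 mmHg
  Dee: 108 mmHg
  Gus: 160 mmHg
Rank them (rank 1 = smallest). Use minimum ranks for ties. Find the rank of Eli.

Sorted (ascending): 108, 117, 126, 160, 162, 163, 165, 165
The 2 values of 165 occupy positions 7–8 → each gets rank 7.
Eli has value 126 mmHg → rank 3.

3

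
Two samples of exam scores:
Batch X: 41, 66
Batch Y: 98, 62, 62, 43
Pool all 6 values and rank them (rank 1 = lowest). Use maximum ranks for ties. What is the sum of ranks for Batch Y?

Sorted (ascending): 41, 43, 62, 62, 66, 98
The 2 values of 62 occupy positions 3–4 → each gets rank 4.
Batch Y values → pooled ranks: 98→6, 62→4, 62→4, 43→2
Rank sum = 6 + 4 + 4 + 2 = 16

16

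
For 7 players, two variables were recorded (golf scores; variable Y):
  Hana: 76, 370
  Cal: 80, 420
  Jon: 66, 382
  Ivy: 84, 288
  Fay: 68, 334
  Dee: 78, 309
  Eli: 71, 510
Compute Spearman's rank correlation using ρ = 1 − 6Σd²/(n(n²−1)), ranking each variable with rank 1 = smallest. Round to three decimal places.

Ranks of variable 1: 4, 6, 1, 7, 2, 5, 3
Ranks of variable 2: 4, 6, 5, 1, 3, 2, 7
d = r₁ − r₂: 0, 0, -4, 6, -1, 3, -4
d²: 0, 0, 16, 36, 1, 9, 16; Σd² = 78
ρ = 1 − 6·78/(7·48) = 1 − 468/336 = -0.393

-0.393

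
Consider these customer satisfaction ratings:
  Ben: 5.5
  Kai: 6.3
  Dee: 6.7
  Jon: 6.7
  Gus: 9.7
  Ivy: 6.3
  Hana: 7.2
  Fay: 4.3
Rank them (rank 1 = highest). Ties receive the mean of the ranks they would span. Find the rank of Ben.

7

Sorted (descending): 9.7, 7.2, 6.7, 6.7, 6.3, 6.3, 5.5, 4.3
The 2 values of 6.7 occupy positions 3–4 → average rank (3+4)/2 = 3.5.
The 2 values of 6.3 occupy positions 5–6 → average rank (5+6)/2 = 5.5.
Ben has value 5.5 → rank 7.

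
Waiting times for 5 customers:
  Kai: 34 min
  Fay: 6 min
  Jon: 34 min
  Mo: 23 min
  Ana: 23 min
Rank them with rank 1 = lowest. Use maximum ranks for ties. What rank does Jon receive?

5

Sorted (ascending): 6, 23, 23, 34, 34
The 2 values of 23 occupy positions 2–3 → each gets rank 3.
The 2 values of 34 occupy positions 4–5 → each gets rank 5.
Jon has value 34 min → rank 5.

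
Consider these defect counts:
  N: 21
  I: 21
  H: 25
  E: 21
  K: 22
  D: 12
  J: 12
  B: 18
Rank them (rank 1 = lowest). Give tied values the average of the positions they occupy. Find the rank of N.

Sorted (ascending): 12, 12, 18, 21, 21, 21, 22, 25
The 2 values of 12 occupy positions 1–2 → average rank (1+2)/2 = 1.5.
The 3 values of 21 occupy positions 4–6 → average rank 5.
N has value 21 → rank 5.

5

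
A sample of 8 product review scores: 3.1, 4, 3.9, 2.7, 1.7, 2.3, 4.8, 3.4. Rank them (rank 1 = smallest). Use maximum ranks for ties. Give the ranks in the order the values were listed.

4, 7, 6, 3, 1, 2, 8, 5

Sorted (ascending): 1.7, 2.3, 2.7, 3.1, 3.4, 3.9, 4, 4.8
No ties — each value takes its position as its rank.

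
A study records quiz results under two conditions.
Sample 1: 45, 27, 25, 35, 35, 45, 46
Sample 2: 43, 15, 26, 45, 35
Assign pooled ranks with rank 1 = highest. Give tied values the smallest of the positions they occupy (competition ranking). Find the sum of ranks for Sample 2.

35

Sorted (descending): 46, 45, 45, 45, 43, 35, 35, 35, 27, 26, 25, 15
The 3 values of 45 occupy positions 2–4 → each gets rank 2.
The 3 values of 35 occupy positions 6–8 → each gets rank 6.
Sample 2 values → pooled ranks: 43→5, 15→12, 26→10, 45→2, 35→6
Rank sum = 5 + 12 + 10 + 2 + 6 = 35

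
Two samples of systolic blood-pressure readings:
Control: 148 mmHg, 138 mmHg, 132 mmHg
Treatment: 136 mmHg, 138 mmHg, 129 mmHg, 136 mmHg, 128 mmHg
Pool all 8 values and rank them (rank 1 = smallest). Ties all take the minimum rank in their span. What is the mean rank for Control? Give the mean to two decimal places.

5.67

Sorted (ascending): 128, 129, 132, 136, 136, 138, 138, 148
The 2 values of 136 occupy positions 4–5 → each gets rank 4.
The 2 values of 138 occupy positions 6–7 → each gets rank 6.
Control values → pooled ranks: 148→8, 138→6, 132→3
Mean rank = (8 + 6 + 3) / 3 = 5.67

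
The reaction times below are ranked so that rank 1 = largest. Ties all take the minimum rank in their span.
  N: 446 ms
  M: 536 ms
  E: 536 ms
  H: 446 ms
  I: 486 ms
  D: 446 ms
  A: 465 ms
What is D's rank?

Sorted (descending): 536, 536, 486, 465, 446, 446, 446
The 2 values of 536 occupy positions 1–2 → each gets rank 1.
The 3 values of 446 occupy positions 5–7 → each gets rank 5.
D has value 446 ms → rank 5.

5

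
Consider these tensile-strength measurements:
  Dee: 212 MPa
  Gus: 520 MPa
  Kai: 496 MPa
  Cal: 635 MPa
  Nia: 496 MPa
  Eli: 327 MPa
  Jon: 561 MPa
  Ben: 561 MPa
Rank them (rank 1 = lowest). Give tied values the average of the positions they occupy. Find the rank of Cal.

8

Sorted (ascending): 212, 327, 496, 496, 520, 561, 561, 635
The 2 values of 496 occupy positions 3–4 → average rank (3+4)/2 = 3.5.
The 2 values of 561 occupy positions 6–7 → average rank (6+7)/2 = 6.5.
Cal has value 635 MPa → rank 8.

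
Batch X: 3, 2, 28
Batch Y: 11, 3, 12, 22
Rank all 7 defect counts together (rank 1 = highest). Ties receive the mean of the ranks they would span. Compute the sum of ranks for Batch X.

Sorted (descending): 28, 22, 12, 11, 3, 3, 2
The 2 values of 3 occupy positions 5–6 → average rank (5+6)/2 = 5.5.
Batch X values → pooled ranks: 3→5.5, 2→7, 28→1
Rank sum = 5.5 + 7 + 1 = 13.5

13.5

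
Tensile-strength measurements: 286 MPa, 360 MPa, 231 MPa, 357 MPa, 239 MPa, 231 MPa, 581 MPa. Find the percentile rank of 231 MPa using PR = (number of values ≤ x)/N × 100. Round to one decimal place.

28.6

N = 7.
Strictly below 231: 0. Equal to 231: 2.
PR = 2/7 × 100 = 28.6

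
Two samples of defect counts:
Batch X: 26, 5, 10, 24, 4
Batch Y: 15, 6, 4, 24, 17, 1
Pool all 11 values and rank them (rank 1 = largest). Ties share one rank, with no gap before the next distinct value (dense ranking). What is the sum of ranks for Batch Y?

Sorted (descending): 26, 24, 24, 17, 15, 10, 6, 5, 4, 4, 1
The 2 values of 24 share dense rank 2.
The 2 values of 4 share dense rank 8.
Remaining distinct values take the next consecutive integers.
Batch Y values → pooled ranks: 15→4, 6→6, 4→8, 24→2, 17→3, 1→9
Rank sum = 4 + 6 + 8 + 2 + 3 + 9 = 32

32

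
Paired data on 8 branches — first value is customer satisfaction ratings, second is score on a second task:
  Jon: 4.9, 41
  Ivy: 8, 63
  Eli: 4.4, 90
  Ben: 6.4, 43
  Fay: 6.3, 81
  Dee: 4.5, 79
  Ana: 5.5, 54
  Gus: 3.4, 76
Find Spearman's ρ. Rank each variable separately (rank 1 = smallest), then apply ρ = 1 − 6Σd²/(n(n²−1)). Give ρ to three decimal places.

-0.381

Ranks of variable 1: 4, 8, 2, 7, 6, 3, 5, 1
Ranks of variable 2: 1, 4, 8, 2, 7, 6, 3, 5
d = r₁ − r₂: 3, 4, -6, 5, -1, -3, 2, -4
d²: 9, 16, 36, 25, 1, 9, 4, 16; Σd² = 116
ρ = 1 − 6·116/(8·63) = 1 − 696/504 = -0.381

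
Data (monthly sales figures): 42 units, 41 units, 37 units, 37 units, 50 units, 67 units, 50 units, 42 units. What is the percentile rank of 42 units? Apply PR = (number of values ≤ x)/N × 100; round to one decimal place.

N = 8.
Strictly below 42: 3. Equal to 42: 2.
PR = 5/8 × 100 = 62.5

62.5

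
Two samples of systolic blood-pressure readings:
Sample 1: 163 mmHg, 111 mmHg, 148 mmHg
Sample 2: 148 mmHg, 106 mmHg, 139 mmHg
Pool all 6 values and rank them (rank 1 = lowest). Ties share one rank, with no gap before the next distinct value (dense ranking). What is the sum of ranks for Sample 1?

Sorted (ascending): 106, 111, 139, 148, 148, 163
The 2 values of 148 share dense rank 4.
Remaining distinct values take the next consecutive integers.
Sample 1 values → pooled ranks: 163→5, 111→2, 148→4
Rank sum = 5 + 2 + 4 = 11

11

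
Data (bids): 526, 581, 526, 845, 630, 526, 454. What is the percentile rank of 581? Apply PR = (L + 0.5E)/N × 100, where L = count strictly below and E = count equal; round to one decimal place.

64.3

N = 7.
Strictly below 581: 4. Equal to 581: 1.
PR = (4 + 0.5·1)/7 × 100 = 64.3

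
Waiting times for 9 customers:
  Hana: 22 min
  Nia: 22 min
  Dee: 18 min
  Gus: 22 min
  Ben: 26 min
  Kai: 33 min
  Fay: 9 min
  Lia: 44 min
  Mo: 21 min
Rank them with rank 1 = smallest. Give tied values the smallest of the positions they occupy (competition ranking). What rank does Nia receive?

Sorted (ascending): 9, 18, 21, 22, 22, 22, 26, 33, 44
The 3 values of 22 occupy positions 4–6 → each gets rank 4.
Nia has value 22 min → rank 4.

4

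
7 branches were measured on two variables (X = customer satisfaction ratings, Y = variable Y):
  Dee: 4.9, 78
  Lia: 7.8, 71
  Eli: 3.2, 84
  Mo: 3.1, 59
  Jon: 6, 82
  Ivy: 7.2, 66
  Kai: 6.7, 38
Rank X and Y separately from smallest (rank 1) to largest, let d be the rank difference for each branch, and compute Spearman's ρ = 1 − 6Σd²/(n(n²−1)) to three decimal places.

Ranks of variable 1: 3, 7, 2, 1, 4, 6, 5
Ranks of variable 2: 5, 4, 7, 2, 6, 3, 1
d = r₁ − r₂: -2, 3, -5, -1, -2, 3, 4
d²: 4, 9, 25, 1, 4, 9, 16; Σd² = 68
ρ = 1 − 6·68/(7·48) = 1 − 408/336 = -0.214

-0.214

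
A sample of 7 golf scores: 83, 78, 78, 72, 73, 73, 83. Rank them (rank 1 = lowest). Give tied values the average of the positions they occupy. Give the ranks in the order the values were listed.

Sorted (ascending): 72, 73, 73, 78, 78, 83, 83
The 2 values of 73 occupy positions 2–3 → average rank (2+3)/2 = 2.5.
The 2 values of 78 occupy positions 4–5 → average rank (4+5)/2 = 4.5.
The 2 values of 83 occupy positions 6–7 → average rank (6+7)/2 = 6.5.

6.5, 4.5, 4.5, 1, 2.5, 2.5, 6.5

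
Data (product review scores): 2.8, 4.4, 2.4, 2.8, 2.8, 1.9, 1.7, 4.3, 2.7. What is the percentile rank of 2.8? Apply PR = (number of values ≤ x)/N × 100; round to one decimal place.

N = 9.
Strictly below 2.8: 4. Equal to 2.8: 3.
PR = 7/9 × 100 = 77.8

77.8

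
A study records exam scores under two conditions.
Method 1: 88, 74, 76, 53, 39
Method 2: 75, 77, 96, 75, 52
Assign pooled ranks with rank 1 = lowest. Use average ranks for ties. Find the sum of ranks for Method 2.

Sorted (ascending): 39, 52, 53, 74, 75, 75, 76, 77, 88, 96
The 2 values of 75 occupy positions 5–6 → average rank (5+6)/2 = 5.5.
Method 2 values → pooled ranks: 75→5.5, 77→8, 96→10, 75→5.5, 52→2
Rank sum = 5.5 + 8 + 10 + 5.5 + 2 = 31

31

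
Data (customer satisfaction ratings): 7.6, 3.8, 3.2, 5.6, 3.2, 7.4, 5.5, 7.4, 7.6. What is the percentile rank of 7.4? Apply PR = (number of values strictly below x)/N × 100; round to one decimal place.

55.6

N = 9.
Strictly below 7.4: 5. Equal to 7.4: 2.
PR = 5/9 × 100 = 55.6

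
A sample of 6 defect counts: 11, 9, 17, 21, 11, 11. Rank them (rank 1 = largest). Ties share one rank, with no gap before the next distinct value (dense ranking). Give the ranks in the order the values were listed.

3, 4, 2, 1, 3, 3

Sorted (descending): 21, 17, 11, 11, 11, 9
The 3 values of 11 share dense rank 3.
Remaining distinct values take the next consecutive integers.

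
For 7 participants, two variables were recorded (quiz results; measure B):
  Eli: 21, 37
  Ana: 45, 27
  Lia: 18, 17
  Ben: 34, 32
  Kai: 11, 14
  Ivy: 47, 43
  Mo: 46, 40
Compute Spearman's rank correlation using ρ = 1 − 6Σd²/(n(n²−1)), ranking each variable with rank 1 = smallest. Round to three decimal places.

Ranks of variable 1: 3, 5, 2, 4, 1, 7, 6
Ranks of variable 2: 5, 3, 2, 4, 1, 7, 6
d = r₁ − r₂: -2, 2, 0, 0, 0, 0, 0
d²: 4, 4, 0, 0, 0, 0, 0; Σd² = 8
ρ = 1 − 6·8/(7·48) = 1 − 48/336 = 0.857

0.857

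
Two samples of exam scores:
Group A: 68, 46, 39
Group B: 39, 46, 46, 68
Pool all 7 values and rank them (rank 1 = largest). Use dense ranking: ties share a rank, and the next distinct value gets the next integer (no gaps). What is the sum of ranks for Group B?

Sorted (descending): 68, 68, 46, 46, 46, 39, 39
The 2 values of 68 share dense rank 1.
The 3 values of 46 share dense rank 2.
The 2 values of 39 share dense rank 3.
Group B values → pooled ranks: 39→3, 46→2, 46→2, 68→1
Rank sum = 3 + 2 + 2 + 1 = 8

8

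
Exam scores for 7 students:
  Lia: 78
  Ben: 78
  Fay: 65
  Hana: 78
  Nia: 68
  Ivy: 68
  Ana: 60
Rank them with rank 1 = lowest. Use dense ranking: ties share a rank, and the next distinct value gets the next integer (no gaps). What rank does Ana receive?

1

Sorted (ascending): 60, 65, 68, 68, 78, 78, 78
The 2 values of 68 share dense rank 3.
The 3 values of 78 share dense rank 4.
Remaining distinct values take the next consecutive integers.
Ana has value 60 → rank 1.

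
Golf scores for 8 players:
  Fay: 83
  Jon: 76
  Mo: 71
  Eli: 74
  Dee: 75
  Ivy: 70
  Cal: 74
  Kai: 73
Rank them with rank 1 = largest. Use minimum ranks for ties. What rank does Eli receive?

4

Sorted (descending): 83, 76, 75, 74, 74, 73, 71, 70
The 2 values of 74 occupy positions 4–5 → each gets rank 4.
Eli has value 74 → rank 4.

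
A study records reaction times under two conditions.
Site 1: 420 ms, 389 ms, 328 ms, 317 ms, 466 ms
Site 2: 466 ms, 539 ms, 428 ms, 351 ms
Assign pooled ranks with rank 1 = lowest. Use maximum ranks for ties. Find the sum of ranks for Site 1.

Sorted (ascending): 317, 328, 351, 389, 420, 428, 466, 466, 539
The 2 values of 466 occupy positions 7–8 → each gets rank 8.
Site 1 values → pooled ranks: 420→5, 389→4, 328→2, 317→1, 466→8
Rank sum = 5 + 4 + 2 + 1 + 8 = 20

20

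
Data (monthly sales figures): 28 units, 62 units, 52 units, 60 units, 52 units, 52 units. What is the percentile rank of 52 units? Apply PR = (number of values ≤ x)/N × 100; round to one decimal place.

N = 6.
Strictly below 52: 1. Equal to 52: 3.
PR = 4/6 × 100 = 66.7

66.7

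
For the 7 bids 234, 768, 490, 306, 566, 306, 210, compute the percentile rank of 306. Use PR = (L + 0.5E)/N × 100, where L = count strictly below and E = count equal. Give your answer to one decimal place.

N = 7.
Strictly below 306: 2. Equal to 306: 2.
PR = (2 + 0.5·2)/7 × 100 = 42.9

42.9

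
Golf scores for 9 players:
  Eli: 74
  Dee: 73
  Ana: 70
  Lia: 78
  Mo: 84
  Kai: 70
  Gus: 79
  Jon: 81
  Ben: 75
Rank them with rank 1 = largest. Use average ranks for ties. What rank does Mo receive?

1

Sorted (descending): 84, 81, 79, 78, 75, 74, 73, 70, 70
The 2 values of 70 occupy positions 8–9 → average rank (8+9)/2 = 8.5.
Mo has value 84 → rank 1.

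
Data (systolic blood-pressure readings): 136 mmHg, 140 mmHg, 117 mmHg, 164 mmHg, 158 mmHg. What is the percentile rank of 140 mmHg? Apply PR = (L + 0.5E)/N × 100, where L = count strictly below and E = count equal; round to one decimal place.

50.0

N = 5.
Strictly below 140: 2. Equal to 140: 1.
PR = (2 + 0.5·1)/5 × 100 = 50.0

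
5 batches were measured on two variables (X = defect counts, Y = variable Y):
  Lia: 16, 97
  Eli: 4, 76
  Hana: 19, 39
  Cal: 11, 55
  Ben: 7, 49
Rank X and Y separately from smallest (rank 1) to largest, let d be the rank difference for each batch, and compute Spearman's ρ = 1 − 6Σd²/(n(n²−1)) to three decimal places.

Ranks of variable 1: 4, 1, 5, 3, 2
Ranks of variable 2: 5, 4, 1, 3, 2
d = r₁ − r₂: -1, -3, 4, 0, 0
d²: 1, 9, 16, 0, 0; Σd² = 26
ρ = 1 − 6·26/(5·24) = 1 − 156/120 = -0.300

-0.300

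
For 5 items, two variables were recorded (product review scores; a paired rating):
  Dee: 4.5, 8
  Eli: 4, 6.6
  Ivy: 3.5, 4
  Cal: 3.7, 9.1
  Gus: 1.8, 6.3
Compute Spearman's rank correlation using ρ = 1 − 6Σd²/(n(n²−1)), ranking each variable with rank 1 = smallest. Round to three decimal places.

0.600

Ranks of variable 1: 5, 4, 2, 3, 1
Ranks of variable 2: 4, 3, 1, 5, 2
d = r₁ − r₂: 1, 1, 1, -2, -1
d²: 1, 1, 1, 4, 1; Σd² = 8
ρ = 1 − 6·8/(5·24) = 1 − 48/120 = 0.600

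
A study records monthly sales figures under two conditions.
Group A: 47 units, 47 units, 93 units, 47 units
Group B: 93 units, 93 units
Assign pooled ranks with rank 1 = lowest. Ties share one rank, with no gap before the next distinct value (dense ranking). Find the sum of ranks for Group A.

Sorted (ascending): 47, 47, 47, 93, 93, 93
The 3 values of 47 share dense rank 1.
The 3 values of 93 share dense rank 2.
Group A values → pooled ranks: 47→1, 47→1, 93→2, 47→1
Rank sum = 1 + 1 + 2 + 1 = 5

5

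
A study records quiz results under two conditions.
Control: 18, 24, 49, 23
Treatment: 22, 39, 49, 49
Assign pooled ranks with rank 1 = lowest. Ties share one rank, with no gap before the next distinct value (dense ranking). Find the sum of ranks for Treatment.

19

Sorted (ascending): 18, 22, 23, 24, 39, 49, 49, 49
The 3 values of 49 share dense rank 6.
Remaining distinct values take the next consecutive integers.
Treatment values → pooled ranks: 22→2, 39→5, 49→6, 49→6
Rank sum = 2 + 5 + 6 + 6 = 19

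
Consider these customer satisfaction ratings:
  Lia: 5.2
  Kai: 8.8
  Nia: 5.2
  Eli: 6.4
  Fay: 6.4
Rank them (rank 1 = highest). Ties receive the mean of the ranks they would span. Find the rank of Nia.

4.5

Sorted (descending): 8.8, 6.4, 6.4, 5.2, 5.2
The 2 values of 6.4 occupy positions 2–3 → average rank (2+3)/2 = 2.5.
The 2 values of 5.2 occupy positions 4–5 → average rank (4+5)/2 = 4.5.
Nia has value 5.2 → rank 4.5.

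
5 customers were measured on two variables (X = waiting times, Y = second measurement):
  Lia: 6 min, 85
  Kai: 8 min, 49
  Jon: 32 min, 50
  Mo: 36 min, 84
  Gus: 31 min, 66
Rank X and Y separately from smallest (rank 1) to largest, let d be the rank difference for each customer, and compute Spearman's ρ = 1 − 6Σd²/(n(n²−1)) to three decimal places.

Ranks of variable 1: 1, 2, 4, 5, 3
Ranks of variable 2: 5, 1, 2, 4, 3
d = r₁ − r₂: -4, 1, 2, 1, 0
d²: 16, 1, 4, 1, 0; Σd² = 22
ρ = 1 − 6·22/(5·24) = 1 − 132/120 = -0.100

-0.100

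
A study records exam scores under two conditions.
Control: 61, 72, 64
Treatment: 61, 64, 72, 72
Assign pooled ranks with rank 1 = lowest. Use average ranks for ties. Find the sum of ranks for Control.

Sorted (ascending): 61, 61, 64, 64, 72, 72, 72
The 2 values of 61 occupy positions 1–2 → average rank (1+2)/2 = 1.5.
The 2 values of 64 occupy positions 3–4 → average rank (3+4)/2 = 3.5.
The 3 values of 72 occupy positions 5–7 → average rank 6.
Control values → pooled ranks: 61→1.5, 72→6, 64→3.5
Rank sum = 1.5 + 6 + 3.5 = 11

11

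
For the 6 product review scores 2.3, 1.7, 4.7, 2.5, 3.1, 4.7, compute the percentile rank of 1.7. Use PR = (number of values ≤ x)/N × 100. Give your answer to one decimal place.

16.7

N = 6.
Strictly below 1.7: 0. Equal to 1.7: 1.
PR = 1/6 × 100 = 16.7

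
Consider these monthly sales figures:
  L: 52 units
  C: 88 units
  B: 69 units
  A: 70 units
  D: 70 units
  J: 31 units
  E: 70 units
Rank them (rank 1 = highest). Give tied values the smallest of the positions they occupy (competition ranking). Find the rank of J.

7

Sorted (descending): 88, 70, 70, 70, 69, 52, 31
The 3 values of 70 occupy positions 2–4 → each gets rank 2.
J has value 31 units → rank 7.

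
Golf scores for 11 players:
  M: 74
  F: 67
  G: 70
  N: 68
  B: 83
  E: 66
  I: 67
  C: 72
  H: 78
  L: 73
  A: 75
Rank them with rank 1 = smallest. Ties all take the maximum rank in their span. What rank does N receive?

Sorted (ascending): 66, 67, 67, 68, 70, 72, 73, 74, 75, 78, 83
The 2 values of 67 occupy positions 2–3 → each gets rank 3.
N has value 68 → rank 4.

4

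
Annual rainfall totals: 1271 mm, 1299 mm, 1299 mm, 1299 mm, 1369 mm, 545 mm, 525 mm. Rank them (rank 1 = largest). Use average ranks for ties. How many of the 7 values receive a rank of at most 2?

1

Sorted (descending): 1369, 1299, 1299, 1299, 1271, 545, 525
The 3 values of 1299 occupy positions 2–4 → average rank 3.
Ranks ≤ 2: {1} → 1 value.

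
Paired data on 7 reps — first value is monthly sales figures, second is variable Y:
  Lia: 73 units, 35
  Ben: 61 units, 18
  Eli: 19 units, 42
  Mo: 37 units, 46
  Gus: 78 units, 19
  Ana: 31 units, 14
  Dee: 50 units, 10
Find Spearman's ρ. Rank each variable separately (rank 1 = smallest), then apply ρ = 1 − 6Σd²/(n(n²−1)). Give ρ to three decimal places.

Ranks of variable 1: 6, 5, 1, 3, 7, 2, 4
Ranks of variable 2: 5, 3, 6, 7, 4, 2, 1
d = r₁ − r₂: 1, 2, -5, -4, 3, 0, 3
d²: 1, 4, 25, 16, 9, 0, 9; Σd² = 64
ρ = 1 − 6·64/(7·48) = 1 − 384/336 = -0.143

-0.143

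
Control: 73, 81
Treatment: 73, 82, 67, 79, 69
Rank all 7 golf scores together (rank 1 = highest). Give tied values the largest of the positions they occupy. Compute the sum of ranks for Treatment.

22

Sorted (descending): 82, 81, 79, 73, 73, 69, 67
The 2 values of 73 occupy positions 4–5 → each gets rank 5.
Treatment values → pooled ranks: 73→5, 82→1, 67→7, 79→3, 69→6
Rank sum = 5 + 1 + 7 + 3 + 6 = 22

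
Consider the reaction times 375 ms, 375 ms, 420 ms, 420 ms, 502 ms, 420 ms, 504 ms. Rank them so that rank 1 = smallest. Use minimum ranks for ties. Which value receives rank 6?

502

Sorted (ascending): 375, 375, 420, 420, 420, 502, 504
The 2 values of 375 occupy positions 1–2 → each gets rank 1.
The 3 values of 420 occupy positions 3–5 → each gets rank 3.
Rank 6 → value 502.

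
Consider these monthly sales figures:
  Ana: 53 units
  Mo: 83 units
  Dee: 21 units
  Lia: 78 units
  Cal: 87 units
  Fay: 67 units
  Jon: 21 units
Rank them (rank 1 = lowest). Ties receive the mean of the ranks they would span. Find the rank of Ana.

3

Sorted (ascending): 21, 21, 53, 67, 78, 83, 87
The 2 values of 21 occupy positions 1–2 → average rank (1+2)/2 = 1.5.
Ana has value 53 units → rank 3.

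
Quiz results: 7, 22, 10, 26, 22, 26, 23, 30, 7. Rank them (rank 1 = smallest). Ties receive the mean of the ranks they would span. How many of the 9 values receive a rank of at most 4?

3

Sorted (ascending): 7, 7, 10, 22, 22, 23, 26, 26, 30
The 2 values of 7 occupy positions 1–2 → average rank (1+2)/2 = 1.5.
The 2 values of 22 occupy positions 4–5 → average rank (4+5)/2 = 4.5.
The 2 values of 26 occupy positions 7–8 → average rank (7+8)/2 = 7.5.
Ranks ≤ 4: {1.5, 1.5, 3} → 3 values.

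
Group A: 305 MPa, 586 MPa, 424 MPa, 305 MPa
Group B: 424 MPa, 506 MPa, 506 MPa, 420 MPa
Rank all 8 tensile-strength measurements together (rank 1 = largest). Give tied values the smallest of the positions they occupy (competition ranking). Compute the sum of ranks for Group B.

14

Sorted (descending): 586, 506, 506, 424, 424, 420, 305, 305
The 2 values of 506 occupy positions 2–3 → each gets rank 2.
The 2 values of 424 occupy positions 4–5 → each gets rank 4.
The 2 values of 305 occupy positions 7–8 → each gets rank 7.
Group B values → pooled ranks: 424→4, 506→2, 506→2, 420→6
Rank sum = 4 + 2 + 2 + 6 = 14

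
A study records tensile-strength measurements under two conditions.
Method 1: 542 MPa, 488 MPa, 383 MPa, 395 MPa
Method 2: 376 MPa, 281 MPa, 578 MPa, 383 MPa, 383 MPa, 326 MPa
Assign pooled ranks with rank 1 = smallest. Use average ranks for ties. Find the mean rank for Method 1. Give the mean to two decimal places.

7.25

Sorted (ascending): 281, 326, 376, 383, 383, 383, 395, 488, 542, 578
The 3 values of 383 occupy positions 4–6 → average rank 5.
Method 1 values → pooled ranks: 542→9, 488→8, 383→5, 395→7
Mean rank = (9 + 8 + 5 + 7) / 4 = 7.25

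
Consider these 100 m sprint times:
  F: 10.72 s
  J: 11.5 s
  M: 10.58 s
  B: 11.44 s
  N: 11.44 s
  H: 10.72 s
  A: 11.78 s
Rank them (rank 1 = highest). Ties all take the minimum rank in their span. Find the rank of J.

2

Sorted (descending): 11.78, 11.5, 11.44, 11.44, 10.72, 10.72, 10.58
The 2 values of 11.44 occupy positions 3–4 → each gets rank 3.
The 2 values of 10.72 occupy positions 5–6 → each gets rank 5.
J has value 11.5 s → rank 2.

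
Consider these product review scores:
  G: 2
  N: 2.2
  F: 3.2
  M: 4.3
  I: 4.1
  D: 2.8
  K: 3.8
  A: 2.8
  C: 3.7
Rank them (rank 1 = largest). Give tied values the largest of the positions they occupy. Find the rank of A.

Sorted (descending): 4.3, 4.1, 3.8, 3.7, 3.2, 2.8, 2.8, 2.2, 2
The 2 values of 2.8 occupy positions 6–7 → each gets rank 7.
A has value 2.8 → rank 7.

7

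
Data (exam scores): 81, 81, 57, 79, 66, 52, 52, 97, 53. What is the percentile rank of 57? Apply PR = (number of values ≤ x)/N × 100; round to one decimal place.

44.4

N = 9.
Strictly below 57: 3. Equal to 57: 1.
PR = 4/9 × 100 = 44.4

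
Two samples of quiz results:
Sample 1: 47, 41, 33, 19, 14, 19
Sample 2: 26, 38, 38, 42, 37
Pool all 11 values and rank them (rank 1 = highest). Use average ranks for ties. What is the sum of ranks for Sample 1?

Sorted (descending): 47, 42, 41, 38, 38, 37, 33, 26, 19, 19, 14
The 2 values of 38 occupy positions 4–5 → average rank (4+5)/2 = 4.5.
The 2 values of 19 occupy positions 9–10 → average rank (9+10)/2 = 9.5.
Sample 1 values → pooled ranks: 47→1, 41→3, 33→7, 19→9.5, 14→11, 19→9.5
Rank sum = 1 + 3 + 7 + 9.5 + 11 + 9.5 = 41

41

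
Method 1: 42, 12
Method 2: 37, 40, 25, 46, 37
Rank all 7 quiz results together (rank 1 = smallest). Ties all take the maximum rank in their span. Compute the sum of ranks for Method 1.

Sorted (ascending): 12, 25, 37, 37, 40, 42, 46
The 2 values of 37 occupy positions 3–4 → each gets rank 4.
Method 1 values → pooled ranks: 42→6, 12→1
Rank sum = 6 + 1 = 7

7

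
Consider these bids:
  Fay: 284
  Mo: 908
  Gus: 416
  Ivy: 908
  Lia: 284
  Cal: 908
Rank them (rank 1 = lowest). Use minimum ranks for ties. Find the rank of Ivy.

Sorted (ascending): 284, 284, 416, 908, 908, 908
The 2 values of 284 occupy positions 1–2 → each gets rank 1.
The 3 values of 908 occupy positions 4–6 → each gets rank 4.
Ivy has value 908 → rank 4.

4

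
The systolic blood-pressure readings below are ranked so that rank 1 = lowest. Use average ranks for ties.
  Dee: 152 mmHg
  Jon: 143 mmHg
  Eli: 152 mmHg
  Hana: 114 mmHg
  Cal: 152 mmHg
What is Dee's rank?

Sorted (ascending): 114, 143, 152, 152, 152
The 3 values of 152 occupy positions 3–5 → average rank 4.
Dee has value 152 mmHg → rank 4.

4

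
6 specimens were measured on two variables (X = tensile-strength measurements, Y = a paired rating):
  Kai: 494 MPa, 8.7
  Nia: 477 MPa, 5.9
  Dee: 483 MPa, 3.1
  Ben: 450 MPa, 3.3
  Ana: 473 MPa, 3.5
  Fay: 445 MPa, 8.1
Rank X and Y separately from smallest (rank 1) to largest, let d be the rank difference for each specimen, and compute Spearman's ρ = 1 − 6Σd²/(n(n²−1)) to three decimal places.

0.086

Ranks of variable 1: 6, 4, 5, 2, 3, 1
Ranks of variable 2: 6, 4, 1, 2, 3, 5
d = r₁ − r₂: 0, 0, 4, 0, 0, -4
d²: 0, 0, 16, 0, 0, 16; Σd² = 32
ρ = 1 − 6·32/(6·35) = 1 − 192/210 = 0.086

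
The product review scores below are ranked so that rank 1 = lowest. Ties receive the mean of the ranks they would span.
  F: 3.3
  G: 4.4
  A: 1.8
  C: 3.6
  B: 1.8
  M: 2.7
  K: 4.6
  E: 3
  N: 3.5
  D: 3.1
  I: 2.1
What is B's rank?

Sorted (ascending): 1.8, 1.8, 2.1, 2.7, 3, 3.1, 3.3, 3.5, 3.6, 4.4, 4.6
The 2 values of 1.8 occupy positions 1–2 → average rank (1+2)/2 = 1.5.
B has value 1.8 → rank 1.5.

1.5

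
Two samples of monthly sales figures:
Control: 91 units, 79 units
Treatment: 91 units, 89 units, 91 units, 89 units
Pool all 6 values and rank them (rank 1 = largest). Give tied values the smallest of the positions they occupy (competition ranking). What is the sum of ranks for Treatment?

10

Sorted (descending): 91, 91, 91, 89, 89, 79
The 3 values of 91 occupy positions 1–3 → each gets rank 1.
The 2 values of 89 occupy positions 4–5 → each gets rank 4.
Treatment values → pooled ranks: 91→1, 89→4, 91→1, 89→4
Rank sum = 1 + 4 + 1 + 4 = 10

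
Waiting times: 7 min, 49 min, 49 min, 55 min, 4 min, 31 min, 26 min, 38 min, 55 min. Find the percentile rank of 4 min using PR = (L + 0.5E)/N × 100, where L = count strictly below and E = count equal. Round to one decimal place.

5.6

N = 9.
Strictly below 4: 0. Equal to 4: 1.
PR = (0 + 0.5·1)/9 × 100 = 5.6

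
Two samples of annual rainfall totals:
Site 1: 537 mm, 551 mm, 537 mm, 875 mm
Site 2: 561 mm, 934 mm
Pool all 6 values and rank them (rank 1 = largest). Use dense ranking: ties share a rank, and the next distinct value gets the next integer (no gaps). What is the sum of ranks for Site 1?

Sorted (descending): 934, 875, 561, 551, 537, 537
The 2 values of 537 share dense rank 5.
Remaining distinct values take the next consecutive integers.
Site 1 values → pooled ranks: 537→5, 551→4, 537→5, 875→2
Rank sum = 5 + 4 + 5 + 2 = 16

16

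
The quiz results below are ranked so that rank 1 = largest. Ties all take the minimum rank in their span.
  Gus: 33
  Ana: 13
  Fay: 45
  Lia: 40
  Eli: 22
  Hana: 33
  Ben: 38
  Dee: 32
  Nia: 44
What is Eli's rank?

Sorted (descending): 45, 44, 40, 38, 33, 33, 32, 22, 13
The 2 values of 33 occupy positions 5–6 → each gets rank 5.
Eli has value 22 → rank 8.

8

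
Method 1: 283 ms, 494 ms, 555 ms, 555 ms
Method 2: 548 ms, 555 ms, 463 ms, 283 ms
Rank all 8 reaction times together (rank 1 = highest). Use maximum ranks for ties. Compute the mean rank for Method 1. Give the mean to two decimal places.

4.75

Sorted (descending): 555, 555, 555, 548, 494, 463, 283, 283
The 3 values of 555 occupy positions 1–3 → each gets rank 3.
The 2 values of 283 occupy positions 7–8 → each gets rank 8.
Method 1 values → pooled ranks: 283→8, 494→5, 555→3, 555→3
Mean rank = (8 + 5 + 3 + 3) / 4 = 4.75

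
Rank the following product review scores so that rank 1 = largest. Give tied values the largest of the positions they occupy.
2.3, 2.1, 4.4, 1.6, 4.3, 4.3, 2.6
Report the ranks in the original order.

5, 6, 1, 7, 3, 3, 4

Sorted (descending): 4.4, 4.3, 4.3, 2.6, 2.3, 2.1, 1.6
The 2 values of 4.3 occupy positions 2–3 → each gets rank 3.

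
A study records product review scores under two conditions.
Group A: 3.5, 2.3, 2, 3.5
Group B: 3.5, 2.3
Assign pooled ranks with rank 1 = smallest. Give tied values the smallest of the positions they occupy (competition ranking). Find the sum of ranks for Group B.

6

Sorted (ascending): 2, 2.3, 2.3, 3.5, 3.5, 3.5
The 2 values of 2.3 occupy positions 2–3 → each gets rank 2.
The 3 values of 3.5 occupy positions 4–6 → each gets rank 4.
Group B values → pooled ranks: 3.5→4, 2.3→2
Rank sum = 4 + 2 = 6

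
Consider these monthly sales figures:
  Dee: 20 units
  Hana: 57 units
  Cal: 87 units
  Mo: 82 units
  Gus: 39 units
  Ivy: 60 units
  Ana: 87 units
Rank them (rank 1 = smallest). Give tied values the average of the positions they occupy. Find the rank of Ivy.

4

Sorted (ascending): 20, 39, 57, 60, 82, 87, 87
The 2 values of 87 occupy positions 6–7 → average rank (6+7)/2 = 6.5.
Ivy has value 60 units → rank 4.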